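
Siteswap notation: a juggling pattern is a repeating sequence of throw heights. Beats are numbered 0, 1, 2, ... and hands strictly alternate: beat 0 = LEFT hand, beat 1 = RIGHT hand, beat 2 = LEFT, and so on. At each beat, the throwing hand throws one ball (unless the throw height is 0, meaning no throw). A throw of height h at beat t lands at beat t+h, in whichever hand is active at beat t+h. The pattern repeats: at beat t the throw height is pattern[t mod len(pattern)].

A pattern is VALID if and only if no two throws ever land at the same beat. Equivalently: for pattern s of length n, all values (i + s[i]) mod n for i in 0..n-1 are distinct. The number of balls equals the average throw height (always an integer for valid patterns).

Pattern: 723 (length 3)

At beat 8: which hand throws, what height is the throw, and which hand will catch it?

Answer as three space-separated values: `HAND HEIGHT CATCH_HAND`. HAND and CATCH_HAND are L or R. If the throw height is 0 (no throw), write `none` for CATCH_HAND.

Beat 8: 8 mod 2 = 0, so hand = L
Throw height = pattern[8 mod 3] = pattern[2] = 3
Lands at beat 8+3=11, 11 mod 2 = 1, so catch hand = R

Answer: L 3 R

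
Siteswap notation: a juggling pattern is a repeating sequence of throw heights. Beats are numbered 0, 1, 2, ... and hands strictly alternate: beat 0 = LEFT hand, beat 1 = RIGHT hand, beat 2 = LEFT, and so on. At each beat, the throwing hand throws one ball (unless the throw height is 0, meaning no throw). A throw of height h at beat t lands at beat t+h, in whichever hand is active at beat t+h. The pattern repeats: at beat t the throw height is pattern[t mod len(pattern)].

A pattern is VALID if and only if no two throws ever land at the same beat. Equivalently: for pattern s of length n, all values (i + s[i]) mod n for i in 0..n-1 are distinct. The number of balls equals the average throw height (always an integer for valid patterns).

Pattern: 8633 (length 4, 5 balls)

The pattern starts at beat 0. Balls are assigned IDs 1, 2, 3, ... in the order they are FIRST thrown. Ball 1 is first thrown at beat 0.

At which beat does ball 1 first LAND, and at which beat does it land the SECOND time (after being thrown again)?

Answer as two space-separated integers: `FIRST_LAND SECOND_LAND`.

Answer: 8 16

Derivation:
Beat 0 (L): throw ball1 h=8 -> lands@8:L; in-air after throw: [b1@8:L]
Beat 1 (R): throw ball2 h=6 -> lands@7:R; in-air after throw: [b2@7:R b1@8:L]
Beat 2 (L): throw ball3 h=3 -> lands@5:R; in-air after throw: [b3@5:R b2@7:R b1@8:L]
Beat 3 (R): throw ball4 h=3 -> lands@6:L; in-air after throw: [b3@5:R b4@6:L b2@7:R b1@8:L]
Beat 4 (L): throw ball5 h=8 -> lands@12:L; in-air after throw: [b3@5:R b4@6:L b2@7:R b1@8:L b5@12:L]
Beat 5 (R): throw ball3 h=6 -> lands@11:R; in-air after throw: [b4@6:L b2@7:R b1@8:L b3@11:R b5@12:L]
Beat 6 (L): throw ball4 h=3 -> lands@9:R; in-air after throw: [b2@7:R b1@8:L b4@9:R b3@11:R b5@12:L]
Beat 7 (R): throw ball2 h=3 -> lands@10:L; in-air after throw: [b1@8:L b4@9:R b2@10:L b3@11:R b5@12:L]
Beat 8 (L): throw ball1 h=8 -> lands@16:L; in-air after throw: [b4@9:R b2@10:L b3@11:R b5@12:L b1@16:L]
Beat 9 (R): throw ball4 h=6 -> lands@15:R; in-air after throw: [b2@10:L b3@11:R b5@12:L b4@15:R b1@16:L]
Beat 10 (L): throw ball2 h=3 -> lands@13:R; in-air after throw: [b3@11:R b5@12:L b2@13:R b4@15:R b1@16:L]
Beat 11 (R): throw ball3 h=3 -> lands@14:L; in-air after throw: [b5@12:L b2@13:R b3@14:L b4@15:R b1@16:L]
Beat 12 (L): throw ball5 h=8 -> lands@20:L; in-air after throw: [b2@13:R b3@14:L b4@15:R b1@16:L b5@20:L]
Beat 13 (R): throw ball2 h=6 -> lands@19:R; in-air after throw: [b3@14:L b4@15:R b1@16:L b2@19:R b5@20:L]
Ball 1: thrown@0 h=8 -> first land @8; rethrown@8 h=8 -> second land @16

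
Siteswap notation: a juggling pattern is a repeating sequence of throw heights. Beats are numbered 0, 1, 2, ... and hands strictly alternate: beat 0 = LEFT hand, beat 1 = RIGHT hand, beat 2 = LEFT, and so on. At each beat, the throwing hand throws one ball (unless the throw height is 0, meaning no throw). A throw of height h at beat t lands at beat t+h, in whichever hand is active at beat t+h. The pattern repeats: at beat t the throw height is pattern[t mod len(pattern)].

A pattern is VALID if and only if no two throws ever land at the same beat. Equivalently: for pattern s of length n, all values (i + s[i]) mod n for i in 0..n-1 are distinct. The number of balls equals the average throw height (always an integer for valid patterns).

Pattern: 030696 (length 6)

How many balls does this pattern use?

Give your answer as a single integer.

Answer: 4

Derivation:
Pattern = [0, 3, 0, 6, 9, 6], length n = 6
  position 0: throw height = 0, running sum = 0
  position 1: throw height = 3, running sum = 3
  position 2: throw height = 0, running sum = 3
  position 3: throw height = 6, running sum = 9
  position 4: throw height = 9, running sum = 18
  position 5: throw height = 6, running sum = 24
Total sum = 24; balls = sum / n = 24 / 6 = 4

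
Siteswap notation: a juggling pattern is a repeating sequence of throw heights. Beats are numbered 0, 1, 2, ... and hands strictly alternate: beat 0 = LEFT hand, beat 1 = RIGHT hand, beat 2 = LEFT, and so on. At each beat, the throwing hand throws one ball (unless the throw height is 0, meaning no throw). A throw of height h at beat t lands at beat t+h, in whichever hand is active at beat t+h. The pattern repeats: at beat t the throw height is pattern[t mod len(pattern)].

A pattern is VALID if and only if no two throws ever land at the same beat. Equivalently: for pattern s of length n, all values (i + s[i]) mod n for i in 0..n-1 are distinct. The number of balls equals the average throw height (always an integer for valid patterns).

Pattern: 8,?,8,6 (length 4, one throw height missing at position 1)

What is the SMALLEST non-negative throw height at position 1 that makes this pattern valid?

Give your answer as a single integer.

Answer: 2

Derivation:
i=0: (0 + 8) mod 4 = 0
i=1: s[i]=? (unknown)
i=2: (2 + 8) mod 4 = 2
i=3: (3 + 6) mod 4 = 1
Known residues: [0, 1, 2]; need a permutation of 0..3, so missing residue r = 3
Need (1 + s) mod 4 = 3; smallest s = (3 - 1) mod 4 = 2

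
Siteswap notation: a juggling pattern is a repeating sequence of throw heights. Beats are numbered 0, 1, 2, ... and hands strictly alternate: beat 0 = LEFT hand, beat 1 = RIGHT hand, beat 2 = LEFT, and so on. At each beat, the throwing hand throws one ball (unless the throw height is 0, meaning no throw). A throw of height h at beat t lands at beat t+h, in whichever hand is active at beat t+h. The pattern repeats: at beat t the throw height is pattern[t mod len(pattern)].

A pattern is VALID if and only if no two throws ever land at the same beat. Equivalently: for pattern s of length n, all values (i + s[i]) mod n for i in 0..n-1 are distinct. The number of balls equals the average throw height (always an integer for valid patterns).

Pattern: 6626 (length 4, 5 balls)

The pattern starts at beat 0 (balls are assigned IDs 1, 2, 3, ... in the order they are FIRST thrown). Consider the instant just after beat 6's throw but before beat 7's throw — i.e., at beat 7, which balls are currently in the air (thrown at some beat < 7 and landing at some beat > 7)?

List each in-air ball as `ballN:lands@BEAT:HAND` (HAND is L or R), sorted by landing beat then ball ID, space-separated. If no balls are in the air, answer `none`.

Answer: ball1:lands@8:L ball4:lands@9:R ball3:lands@10:L ball5:lands@11:R

Derivation:
Beat 0 (L): throw ball1 h=6 -> lands@6:L; in-air after throw: [b1@6:L]
Beat 1 (R): throw ball2 h=6 -> lands@7:R; in-air after throw: [b1@6:L b2@7:R]
Beat 2 (L): throw ball3 h=2 -> lands@4:L; in-air after throw: [b3@4:L b1@6:L b2@7:R]
Beat 3 (R): throw ball4 h=6 -> lands@9:R; in-air after throw: [b3@4:L b1@6:L b2@7:R b4@9:R]
Beat 4 (L): throw ball3 h=6 -> lands@10:L; in-air after throw: [b1@6:L b2@7:R b4@9:R b3@10:L]
Beat 5 (R): throw ball5 h=6 -> lands@11:R; in-air after throw: [b1@6:L b2@7:R b4@9:R b3@10:L b5@11:R]
Beat 6 (L): throw ball1 h=2 -> lands@8:L; in-air after throw: [b2@7:R b1@8:L b4@9:R b3@10:L b5@11:R]
Beat 7 (R): throw ball2 h=6 -> lands@13:R; in-air after throw: [b1@8:L b4@9:R b3@10:L b5@11:R b2@13:R]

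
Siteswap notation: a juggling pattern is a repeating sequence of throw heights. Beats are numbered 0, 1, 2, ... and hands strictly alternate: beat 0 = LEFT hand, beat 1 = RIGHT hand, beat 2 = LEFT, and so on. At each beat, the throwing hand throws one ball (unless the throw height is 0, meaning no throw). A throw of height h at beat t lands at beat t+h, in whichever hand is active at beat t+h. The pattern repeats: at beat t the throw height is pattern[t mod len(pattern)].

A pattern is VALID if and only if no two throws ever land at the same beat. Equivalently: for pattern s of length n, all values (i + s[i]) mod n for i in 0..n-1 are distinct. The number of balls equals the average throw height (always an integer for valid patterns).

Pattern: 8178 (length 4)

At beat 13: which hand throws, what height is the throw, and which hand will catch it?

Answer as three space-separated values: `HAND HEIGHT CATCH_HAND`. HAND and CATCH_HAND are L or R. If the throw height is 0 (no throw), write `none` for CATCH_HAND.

Beat 13: 13 mod 2 = 1, so hand = R
Throw height = pattern[13 mod 4] = pattern[1] = 1
Lands at beat 13+1=14, 14 mod 2 = 0, so catch hand = L

Answer: R 1 L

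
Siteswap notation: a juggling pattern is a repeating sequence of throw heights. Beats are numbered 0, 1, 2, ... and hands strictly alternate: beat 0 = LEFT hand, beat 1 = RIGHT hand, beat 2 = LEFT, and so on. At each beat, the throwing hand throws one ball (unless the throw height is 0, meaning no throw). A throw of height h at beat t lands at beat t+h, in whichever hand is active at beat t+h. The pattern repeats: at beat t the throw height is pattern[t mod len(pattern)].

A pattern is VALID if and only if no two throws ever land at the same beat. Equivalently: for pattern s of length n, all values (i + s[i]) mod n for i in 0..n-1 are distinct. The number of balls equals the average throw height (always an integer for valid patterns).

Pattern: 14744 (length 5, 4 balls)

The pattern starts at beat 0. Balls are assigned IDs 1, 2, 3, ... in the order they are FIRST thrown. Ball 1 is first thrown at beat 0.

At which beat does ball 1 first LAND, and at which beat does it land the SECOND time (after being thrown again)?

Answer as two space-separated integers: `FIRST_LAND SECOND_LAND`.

Beat 0 (L): throw ball1 h=1 -> lands@1:R; in-air after throw: [b1@1:R]
Beat 1 (R): throw ball1 h=4 -> lands@5:R; in-air after throw: [b1@5:R]
Beat 2 (L): throw ball2 h=7 -> lands@9:R; in-air after throw: [b1@5:R b2@9:R]
Beat 3 (R): throw ball3 h=4 -> lands@7:R; in-air after throw: [b1@5:R b3@7:R b2@9:R]
Beat 4 (L): throw ball4 h=4 -> lands@8:L; in-air after throw: [b1@5:R b3@7:R b4@8:L b2@9:R]
Beat 5 (R): throw ball1 h=1 -> lands@6:L; in-air after throw: [b1@6:L b3@7:R b4@8:L b2@9:R]
Ball 1: thrown@0 h=1 -> first land @1; rethrown@1 h=4 -> second land @5

Answer: 1 5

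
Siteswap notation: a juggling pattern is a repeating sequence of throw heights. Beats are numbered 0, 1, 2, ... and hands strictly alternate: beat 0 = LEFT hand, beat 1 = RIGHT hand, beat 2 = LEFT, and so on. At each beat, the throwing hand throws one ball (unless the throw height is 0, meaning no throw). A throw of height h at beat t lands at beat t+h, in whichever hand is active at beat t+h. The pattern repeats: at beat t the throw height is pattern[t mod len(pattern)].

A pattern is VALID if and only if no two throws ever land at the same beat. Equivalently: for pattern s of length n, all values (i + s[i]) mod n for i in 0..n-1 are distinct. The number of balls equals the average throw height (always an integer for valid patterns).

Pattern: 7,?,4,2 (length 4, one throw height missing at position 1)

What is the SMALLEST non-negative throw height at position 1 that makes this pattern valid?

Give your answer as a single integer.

i=0: (0 + 7) mod 4 = 3
i=1: s[i]=? (unknown)
i=2: (2 + 4) mod 4 = 2
i=3: (3 + 2) mod 4 = 1
Known residues: [1, 2, 3]; need a permutation of 0..3, so missing residue r = 0
Need (1 + s) mod 4 = 0; smallest s = (0 - 1) mod 4 = 3

Answer: 3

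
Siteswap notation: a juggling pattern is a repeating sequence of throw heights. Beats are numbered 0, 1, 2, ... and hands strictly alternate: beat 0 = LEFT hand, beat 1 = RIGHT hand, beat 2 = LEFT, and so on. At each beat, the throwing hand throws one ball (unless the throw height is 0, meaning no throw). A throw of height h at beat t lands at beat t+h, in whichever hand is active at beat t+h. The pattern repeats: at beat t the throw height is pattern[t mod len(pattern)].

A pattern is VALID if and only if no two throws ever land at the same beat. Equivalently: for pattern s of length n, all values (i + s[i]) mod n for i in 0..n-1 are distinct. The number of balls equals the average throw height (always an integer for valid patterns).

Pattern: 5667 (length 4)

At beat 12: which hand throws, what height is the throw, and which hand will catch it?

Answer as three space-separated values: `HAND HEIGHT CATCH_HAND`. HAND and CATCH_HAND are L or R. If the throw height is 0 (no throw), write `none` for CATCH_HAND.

Answer: L 5 R

Derivation:
Beat 12: 12 mod 2 = 0, so hand = L
Throw height = pattern[12 mod 4] = pattern[0] = 5
Lands at beat 12+5=17, 17 mod 2 = 1, so catch hand = R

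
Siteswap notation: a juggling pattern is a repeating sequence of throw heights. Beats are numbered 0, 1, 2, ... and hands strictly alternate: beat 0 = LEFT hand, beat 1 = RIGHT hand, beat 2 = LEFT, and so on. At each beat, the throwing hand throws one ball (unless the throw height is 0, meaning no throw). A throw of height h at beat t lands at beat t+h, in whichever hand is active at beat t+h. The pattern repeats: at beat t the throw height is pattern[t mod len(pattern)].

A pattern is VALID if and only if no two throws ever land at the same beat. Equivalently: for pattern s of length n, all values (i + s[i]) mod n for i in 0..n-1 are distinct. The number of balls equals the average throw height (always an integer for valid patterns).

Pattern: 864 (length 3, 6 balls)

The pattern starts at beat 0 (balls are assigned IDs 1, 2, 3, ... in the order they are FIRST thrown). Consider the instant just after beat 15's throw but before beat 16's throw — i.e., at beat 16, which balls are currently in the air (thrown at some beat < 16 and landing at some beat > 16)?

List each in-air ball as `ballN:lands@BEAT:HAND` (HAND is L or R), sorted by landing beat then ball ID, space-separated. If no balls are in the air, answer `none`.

Beat 0 (L): throw ball1 h=8 -> lands@8:L; in-air after throw: [b1@8:L]
Beat 1 (R): throw ball2 h=6 -> lands@7:R; in-air after throw: [b2@7:R b1@8:L]
Beat 2 (L): throw ball3 h=4 -> lands@6:L; in-air after throw: [b3@6:L b2@7:R b1@8:L]
Beat 3 (R): throw ball4 h=8 -> lands@11:R; in-air after throw: [b3@6:L b2@7:R b1@8:L b4@11:R]
Beat 4 (L): throw ball5 h=6 -> lands@10:L; in-air after throw: [b3@6:L b2@7:R b1@8:L b5@10:L b4@11:R]
Beat 5 (R): throw ball6 h=4 -> lands@9:R; in-air after throw: [b3@6:L b2@7:R b1@8:L b6@9:R b5@10:L b4@11:R]
Beat 6 (L): throw ball3 h=8 -> lands@14:L; in-air after throw: [b2@7:R b1@8:L b6@9:R b5@10:L b4@11:R b3@14:L]
Beat 7 (R): throw ball2 h=6 -> lands@13:R; in-air after throw: [b1@8:L b6@9:R b5@10:L b4@11:R b2@13:R b3@14:L]
Beat 8 (L): throw ball1 h=4 -> lands@12:L; in-air after throw: [b6@9:R b5@10:L b4@11:R b1@12:L b2@13:R b3@14:L]
Beat 9 (R): throw ball6 h=8 -> lands@17:R; in-air after throw: [b5@10:L b4@11:R b1@12:L b2@13:R b3@14:L b6@17:R]
Beat 10 (L): throw ball5 h=6 -> lands@16:L; in-air after throw: [b4@11:R b1@12:L b2@13:R b3@14:L b5@16:L b6@17:R]
Beat 11 (R): throw ball4 h=4 -> lands@15:R; in-air after throw: [b1@12:L b2@13:R b3@14:L b4@15:R b5@16:L b6@17:R]
Beat 12 (L): throw ball1 h=8 -> lands@20:L; in-air after throw: [b2@13:R b3@14:L b4@15:R b5@16:L b6@17:R b1@20:L]
Beat 13 (R): throw ball2 h=6 -> lands@19:R; in-air after throw: [b3@14:L b4@15:R b5@16:L b6@17:R b2@19:R b1@20:L]
Beat 14 (L): throw ball3 h=4 -> lands@18:L; in-air after throw: [b4@15:R b5@16:L b6@17:R b3@18:L b2@19:R b1@20:L]
Beat 15 (R): throw ball4 h=8 -> lands@23:R; in-air after throw: [b5@16:L b6@17:R b3@18:L b2@19:R b1@20:L b4@23:R]
Beat 16 (L): throw ball5 h=6 -> lands@22:L; in-air after throw: [b6@17:R b3@18:L b2@19:R b1@20:L b5@22:L b4@23:R]

Answer: ball6:lands@17:R ball3:lands@18:L ball2:lands@19:R ball1:lands@20:L ball4:lands@23:R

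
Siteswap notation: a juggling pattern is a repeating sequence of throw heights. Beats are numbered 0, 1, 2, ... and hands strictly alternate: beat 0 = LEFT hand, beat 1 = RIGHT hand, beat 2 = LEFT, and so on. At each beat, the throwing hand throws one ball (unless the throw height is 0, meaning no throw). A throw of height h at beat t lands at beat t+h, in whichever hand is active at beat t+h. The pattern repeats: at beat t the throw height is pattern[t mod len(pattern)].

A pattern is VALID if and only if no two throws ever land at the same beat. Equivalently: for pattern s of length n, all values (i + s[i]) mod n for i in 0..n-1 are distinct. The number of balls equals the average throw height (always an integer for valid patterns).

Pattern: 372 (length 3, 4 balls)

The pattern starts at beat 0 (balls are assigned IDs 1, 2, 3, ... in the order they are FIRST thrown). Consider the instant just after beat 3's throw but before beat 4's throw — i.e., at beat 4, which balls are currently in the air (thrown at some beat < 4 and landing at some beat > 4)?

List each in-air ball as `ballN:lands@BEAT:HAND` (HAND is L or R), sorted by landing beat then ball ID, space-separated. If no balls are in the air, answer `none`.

Answer: ball1:lands@6:L ball2:lands@8:L

Derivation:
Beat 0 (L): throw ball1 h=3 -> lands@3:R; in-air after throw: [b1@3:R]
Beat 1 (R): throw ball2 h=7 -> lands@8:L; in-air after throw: [b1@3:R b2@8:L]
Beat 2 (L): throw ball3 h=2 -> lands@4:L; in-air after throw: [b1@3:R b3@4:L b2@8:L]
Beat 3 (R): throw ball1 h=3 -> lands@6:L; in-air after throw: [b3@4:L b1@6:L b2@8:L]
Beat 4 (L): throw ball3 h=7 -> lands@11:R; in-air after throw: [b1@6:L b2@8:L b3@11:R]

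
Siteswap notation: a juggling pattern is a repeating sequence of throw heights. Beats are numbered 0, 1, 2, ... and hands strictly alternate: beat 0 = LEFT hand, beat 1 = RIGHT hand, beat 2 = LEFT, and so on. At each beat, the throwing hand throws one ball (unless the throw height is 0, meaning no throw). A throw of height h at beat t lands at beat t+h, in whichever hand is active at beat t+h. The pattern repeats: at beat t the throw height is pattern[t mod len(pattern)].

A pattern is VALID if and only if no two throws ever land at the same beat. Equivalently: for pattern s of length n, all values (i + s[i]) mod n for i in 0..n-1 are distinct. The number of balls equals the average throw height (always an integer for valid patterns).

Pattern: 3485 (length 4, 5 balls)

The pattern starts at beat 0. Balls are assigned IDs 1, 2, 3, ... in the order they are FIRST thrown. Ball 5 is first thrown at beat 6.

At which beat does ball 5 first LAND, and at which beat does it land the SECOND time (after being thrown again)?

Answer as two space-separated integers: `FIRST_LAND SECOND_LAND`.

Answer: 14 22

Derivation:
Beat 0 (L): throw ball1 h=3 -> lands@3:R; in-air after throw: [b1@3:R]
Beat 1 (R): throw ball2 h=4 -> lands@5:R; in-air after throw: [b1@3:R b2@5:R]
Beat 2 (L): throw ball3 h=8 -> lands@10:L; in-air after throw: [b1@3:R b2@5:R b3@10:L]
Beat 3 (R): throw ball1 h=5 -> lands@8:L; in-air after throw: [b2@5:R b1@8:L b3@10:L]
Beat 4 (L): throw ball4 h=3 -> lands@7:R; in-air after throw: [b2@5:R b4@7:R b1@8:L b3@10:L]
Beat 5 (R): throw ball2 h=4 -> lands@9:R; in-air after throw: [b4@7:R b1@8:L b2@9:R b3@10:L]
Beat 6 (L): throw ball5 h=8 -> lands@14:L; in-air after throw: [b4@7:R b1@8:L b2@9:R b3@10:L b5@14:L]
Beat 7 (R): throw ball4 h=5 -> lands@12:L; in-air after throw: [b1@8:L b2@9:R b3@10:L b4@12:L b5@14:L]
Beat 8 (L): throw ball1 h=3 -> lands@11:R; in-air after throw: [b2@9:R b3@10:L b1@11:R b4@12:L b5@14:L]
Beat 9 (R): throw ball2 h=4 -> lands@13:R; in-air after throw: [b3@10:L b1@11:R b4@12:L b2@13:R b5@14:L]
Beat 10 (L): throw ball3 h=8 -> lands@18:L; in-air after throw: [b1@11:R b4@12:L b2@13:R b5@14:L b3@18:L]
Beat 11 (R): throw ball1 h=5 -> lands@16:L; in-air after throw: [b4@12:L b2@13:R b5@14:L b1@16:L b3@18:L]
Beat 12 (L): throw ball4 h=3 -> lands@15:R; in-air after throw: [b2@13:R b5@14:L b4@15:R b1@16:L b3@18:L]
Beat 13 (R): throw ball2 h=4 -> lands@17:R; in-air after throw: [b5@14:L b4@15:R b1@16:L b2@17:R b3@18:L]
Beat 14 (L): throw ball5 h=8 -> lands@22:L; in-air after throw: [b4@15:R b1@16:L b2@17:R b3@18:L b5@22:L]
Beat 15 (R): throw ball4 h=5 -> lands@20:L; in-air after throw: [b1@16:L b2@17:R b3@18:L b4@20:L b5@22:L]
Beat 16 (L): throw ball1 h=3 -> lands@19:R; in-air after throw: [b2@17:R b3@18:L b1@19:R b4@20:L b5@22:L]
Beat 17 (R): throw ball2 h=4 -> lands@21:R; in-air after throw: [b3@18:L b1@19:R b4@20:L b2@21:R b5@22:L]
Beat 18 (L): throw ball3 h=8 -> lands@26:L; in-air after throw: [b1@19:R b4@20:L b2@21:R b5@22:L b3@26:L]
Beat 19 (R): throw ball1 h=5 -> lands@24:L; in-air after throw: [b4@20:L b2@21:R b5@22:L b1@24:L b3@26:L]
Beat 20 (L): throw ball4 h=3 -> lands@23:R; in-air after throw: [b2@21:R b5@22:L b4@23:R b1@24:L b3@26:L]
Ball 5: thrown@6 h=8 -> first land @14; rethrown@14 h=8 -> second land @22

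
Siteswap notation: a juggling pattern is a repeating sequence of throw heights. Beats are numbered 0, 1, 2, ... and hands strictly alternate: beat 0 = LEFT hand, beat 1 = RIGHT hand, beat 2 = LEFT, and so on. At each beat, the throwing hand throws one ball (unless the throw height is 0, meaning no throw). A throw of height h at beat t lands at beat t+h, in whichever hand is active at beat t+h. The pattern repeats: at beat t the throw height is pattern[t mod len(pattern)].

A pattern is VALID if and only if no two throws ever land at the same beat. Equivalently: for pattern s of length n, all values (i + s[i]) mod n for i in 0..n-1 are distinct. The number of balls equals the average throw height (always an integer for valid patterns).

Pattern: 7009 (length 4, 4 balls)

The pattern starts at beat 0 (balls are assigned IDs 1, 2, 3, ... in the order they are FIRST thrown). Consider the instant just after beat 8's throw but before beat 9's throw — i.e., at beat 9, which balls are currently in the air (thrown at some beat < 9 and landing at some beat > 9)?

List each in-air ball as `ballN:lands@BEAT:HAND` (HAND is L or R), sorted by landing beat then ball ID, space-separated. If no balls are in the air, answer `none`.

Beat 0 (L): throw ball1 h=7 -> lands@7:R; in-air after throw: [b1@7:R]
Beat 3 (R): throw ball2 h=9 -> lands@12:L; in-air after throw: [b1@7:R b2@12:L]
Beat 4 (L): throw ball3 h=7 -> lands@11:R; in-air after throw: [b1@7:R b3@11:R b2@12:L]
Beat 7 (R): throw ball1 h=9 -> lands@16:L; in-air after throw: [b3@11:R b2@12:L b1@16:L]
Beat 8 (L): throw ball4 h=7 -> lands@15:R; in-air after throw: [b3@11:R b2@12:L b4@15:R b1@16:L]

Answer: ball3:lands@11:R ball2:lands@12:L ball4:lands@15:R ball1:lands@16:L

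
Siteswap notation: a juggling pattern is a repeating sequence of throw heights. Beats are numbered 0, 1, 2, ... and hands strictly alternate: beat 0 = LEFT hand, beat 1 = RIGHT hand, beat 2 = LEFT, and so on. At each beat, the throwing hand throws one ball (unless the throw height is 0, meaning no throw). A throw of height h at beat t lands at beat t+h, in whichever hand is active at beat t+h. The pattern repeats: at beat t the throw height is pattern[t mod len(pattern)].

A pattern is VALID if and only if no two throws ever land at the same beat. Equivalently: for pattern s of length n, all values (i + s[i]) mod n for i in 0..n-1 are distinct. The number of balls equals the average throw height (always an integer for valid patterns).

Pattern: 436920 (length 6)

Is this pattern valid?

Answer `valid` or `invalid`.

Answer: invalid

Derivation:
i=0: (i + s[i]) mod n = (0 + 4) mod 6 = 4
i=1: (i + s[i]) mod n = (1 + 3) mod 6 = 4
i=2: (i + s[i]) mod n = (2 + 6) mod 6 = 2
i=3: (i + s[i]) mod n = (3 + 9) mod 6 = 0
i=4: (i + s[i]) mod n = (4 + 2) mod 6 = 0
i=5: (i + s[i]) mod n = (5 + 0) mod 6 = 5
Residues: [4, 4, 2, 0, 0, 5], distinct: False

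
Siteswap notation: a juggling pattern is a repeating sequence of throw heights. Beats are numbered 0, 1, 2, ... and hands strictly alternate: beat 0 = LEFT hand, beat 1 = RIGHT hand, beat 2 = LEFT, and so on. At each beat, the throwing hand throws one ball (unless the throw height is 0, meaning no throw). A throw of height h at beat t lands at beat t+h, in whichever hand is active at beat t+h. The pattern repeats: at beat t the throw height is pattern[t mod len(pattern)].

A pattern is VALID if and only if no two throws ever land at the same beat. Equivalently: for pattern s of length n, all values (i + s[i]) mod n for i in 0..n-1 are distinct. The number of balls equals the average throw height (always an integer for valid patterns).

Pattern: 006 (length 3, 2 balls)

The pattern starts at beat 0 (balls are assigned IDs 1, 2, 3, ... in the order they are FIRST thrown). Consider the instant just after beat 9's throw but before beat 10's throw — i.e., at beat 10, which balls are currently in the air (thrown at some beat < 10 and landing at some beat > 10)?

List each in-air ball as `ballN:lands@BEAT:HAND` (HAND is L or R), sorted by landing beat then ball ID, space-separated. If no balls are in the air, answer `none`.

Answer: ball2:lands@11:R ball1:lands@14:L

Derivation:
Beat 2 (L): throw ball1 h=6 -> lands@8:L; in-air after throw: [b1@8:L]
Beat 5 (R): throw ball2 h=6 -> lands@11:R; in-air after throw: [b1@8:L b2@11:R]
Beat 8 (L): throw ball1 h=6 -> lands@14:L; in-air after throw: [b2@11:R b1@14:L]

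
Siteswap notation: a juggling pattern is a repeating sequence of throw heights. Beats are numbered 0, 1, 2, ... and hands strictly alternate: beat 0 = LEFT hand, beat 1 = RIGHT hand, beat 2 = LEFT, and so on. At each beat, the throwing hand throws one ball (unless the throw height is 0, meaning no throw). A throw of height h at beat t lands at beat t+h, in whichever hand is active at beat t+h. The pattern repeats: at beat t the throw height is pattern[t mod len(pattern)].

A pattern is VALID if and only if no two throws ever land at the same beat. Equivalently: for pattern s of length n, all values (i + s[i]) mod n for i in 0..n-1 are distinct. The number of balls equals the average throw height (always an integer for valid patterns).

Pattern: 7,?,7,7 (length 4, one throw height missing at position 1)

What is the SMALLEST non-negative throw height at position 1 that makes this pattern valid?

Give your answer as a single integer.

i=0: (0 + 7) mod 4 = 3
i=1: s[i]=? (unknown)
i=2: (2 + 7) mod 4 = 1
i=3: (3 + 7) mod 4 = 2
Known residues: [1, 2, 3]; need a permutation of 0..3, so missing residue r = 0
Need (1 + s) mod 4 = 0; smallest s = (0 - 1) mod 4 = 3

Answer: 3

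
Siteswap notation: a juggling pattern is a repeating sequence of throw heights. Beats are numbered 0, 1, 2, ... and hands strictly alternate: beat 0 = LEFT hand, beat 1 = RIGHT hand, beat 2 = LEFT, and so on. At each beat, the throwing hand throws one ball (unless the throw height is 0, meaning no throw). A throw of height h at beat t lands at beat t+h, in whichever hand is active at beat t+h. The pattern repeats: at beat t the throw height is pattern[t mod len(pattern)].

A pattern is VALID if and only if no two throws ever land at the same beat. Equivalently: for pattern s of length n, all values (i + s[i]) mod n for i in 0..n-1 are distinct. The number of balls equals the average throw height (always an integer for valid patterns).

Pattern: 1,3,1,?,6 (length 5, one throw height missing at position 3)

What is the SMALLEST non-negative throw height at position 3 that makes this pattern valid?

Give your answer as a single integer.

i=0: (0 + 1) mod 5 = 1
i=1: (1 + 3) mod 5 = 4
i=2: (2 + 1) mod 5 = 3
i=3: s[i]=? (unknown)
i=4: (4 + 6) mod 5 = 0
Known residues: [0, 1, 3, 4]; need a permutation of 0..4, so missing residue r = 2
Need (3 + s) mod 5 = 2; smallest s = (2 - 3) mod 5 = 4

Answer: 4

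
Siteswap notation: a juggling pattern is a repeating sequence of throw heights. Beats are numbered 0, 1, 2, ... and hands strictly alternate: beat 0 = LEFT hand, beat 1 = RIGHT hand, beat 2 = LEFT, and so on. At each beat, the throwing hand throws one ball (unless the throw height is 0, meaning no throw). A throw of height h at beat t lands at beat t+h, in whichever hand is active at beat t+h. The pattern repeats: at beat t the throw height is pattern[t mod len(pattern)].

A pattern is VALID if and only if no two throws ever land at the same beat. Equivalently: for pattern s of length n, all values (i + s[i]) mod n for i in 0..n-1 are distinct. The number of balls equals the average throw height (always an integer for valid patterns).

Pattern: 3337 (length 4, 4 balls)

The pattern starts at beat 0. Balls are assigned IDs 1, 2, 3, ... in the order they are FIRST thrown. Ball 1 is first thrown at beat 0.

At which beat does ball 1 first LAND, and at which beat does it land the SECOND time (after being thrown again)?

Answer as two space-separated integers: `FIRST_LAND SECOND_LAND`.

Answer: 3 10

Derivation:
Beat 0 (L): throw ball1 h=3 -> lands@3:R; in-air after throw: [b1@3:R]
Beat 1 (R): throw ball2 h=3 -> lands@4:L; in-air after throw: [b1@3:R b2@4:L]
Beat 2 (L): throw ball3 h=3 -> lands@5:R; in-air after throw: [b1@3:R b2@4:L b3@5:R]
Beat 3 (R): throw ball1 h=7 -> lands@10:L; in-air after throw: [b2@4:L b3@5:R b1@10:L]
Beat 4 (L): throw ball2 h=3 -> lands@7:R; in-air after throw: [b3@5:R b2@7:R b1@10:L]
Beat 5 (R): throw ball3 h=3 -> lands@8:L; in-air after throw: [b2@7:R b3@8:L b1@10:L]
Beat 6 (L): throw ball4 h=3 -> lands@9:R; in-air after throw: [b2@7:R b3@8:L b4@9:R b1@10:L]
Beat 7 (R): throw ball2 h=7 -> lands@14:L; in-air after throw: [b3@8:L b4@9:R b1@10:L b2@14:L]
Beat 8 (L): throw ball3 h=3 -> lands@11:R; in-air after throw: [b4@9:R b1@10:L b3@11:R b2@14:L]
Beat 9 (R): throw ball4 h=3 -> lands@12:L; in-air after throw: [b1@10:L b3@11:R b4@12:L b2@14:L]
Beat 10 (L): throw ball1 h=3 -> lands@13:R; in-air after throw: [b3@11:R b4@12:L b1@13:R b2@14:L]
Ball 1: thrown@0 h=3 -> first land @3; rethrown@3 h=7 -> second land @10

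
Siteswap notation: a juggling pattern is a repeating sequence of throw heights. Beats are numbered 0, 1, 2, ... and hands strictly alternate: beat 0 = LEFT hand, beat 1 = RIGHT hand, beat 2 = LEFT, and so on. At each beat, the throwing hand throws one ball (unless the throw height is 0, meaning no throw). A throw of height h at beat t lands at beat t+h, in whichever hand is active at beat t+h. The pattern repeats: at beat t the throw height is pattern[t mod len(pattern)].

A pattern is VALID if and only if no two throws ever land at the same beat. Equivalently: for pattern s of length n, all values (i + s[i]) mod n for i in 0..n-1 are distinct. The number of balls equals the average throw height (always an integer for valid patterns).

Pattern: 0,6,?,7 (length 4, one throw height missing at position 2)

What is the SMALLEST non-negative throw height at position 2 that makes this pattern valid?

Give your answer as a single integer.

i=0: (0 + 0) mod 4 = 0
i=1: (1 + 6) mod 4 = 3
i=2: s[i]=? (unknown)
i=3: (3 + 7) mod 4 = 2
Known residues: [0, 2, 3]; need a permutation of 0..3, so missing residue r = 1
Need (2 + s) mod 4 = 1; smallest s = (1 - 2) mod 4 = 3

Answer: 3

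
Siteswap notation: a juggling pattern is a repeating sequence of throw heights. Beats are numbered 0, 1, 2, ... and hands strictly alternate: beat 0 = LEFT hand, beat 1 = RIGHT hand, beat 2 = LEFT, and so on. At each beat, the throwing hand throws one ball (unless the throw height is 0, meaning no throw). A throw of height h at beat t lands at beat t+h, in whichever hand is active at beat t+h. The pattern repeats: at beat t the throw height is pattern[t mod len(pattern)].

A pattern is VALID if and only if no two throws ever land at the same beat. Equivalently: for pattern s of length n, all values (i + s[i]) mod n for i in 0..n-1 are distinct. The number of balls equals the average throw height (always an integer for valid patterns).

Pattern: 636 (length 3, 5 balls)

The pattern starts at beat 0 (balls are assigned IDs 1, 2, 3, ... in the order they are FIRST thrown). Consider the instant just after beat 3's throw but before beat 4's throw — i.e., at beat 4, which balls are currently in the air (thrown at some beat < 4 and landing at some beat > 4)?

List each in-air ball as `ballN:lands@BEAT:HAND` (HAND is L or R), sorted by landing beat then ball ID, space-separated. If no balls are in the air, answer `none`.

Beat 0 (L): throw ball1 h=6 -> lands@6:L; in-air after throw: [b1@6:L]
Beat 1 (R): throw ball2 h=3 -> lands@4:L; in-air after throw: [b2@4:L b1@6:L]
Beat 2 (L): throw ball3 h=6 -> lands@8:L; in-air after throw: [b2@4:L b1@6:L b3@8:L]
Beat 3 (R): throw ball4 h=6 -> lands@9:R; in-air after throw: [b2@4:L b1@6:L b3@8:L b4@9:R]
Beat 4 (L): throw ball2 h=3 -> lands@7:R; in-air after throw: [b1@6:L b2@7:R b3@8:L b4@9:R]

Answer: ball1:lands@6:L ball3:lands@8:L ball4:lands@9:R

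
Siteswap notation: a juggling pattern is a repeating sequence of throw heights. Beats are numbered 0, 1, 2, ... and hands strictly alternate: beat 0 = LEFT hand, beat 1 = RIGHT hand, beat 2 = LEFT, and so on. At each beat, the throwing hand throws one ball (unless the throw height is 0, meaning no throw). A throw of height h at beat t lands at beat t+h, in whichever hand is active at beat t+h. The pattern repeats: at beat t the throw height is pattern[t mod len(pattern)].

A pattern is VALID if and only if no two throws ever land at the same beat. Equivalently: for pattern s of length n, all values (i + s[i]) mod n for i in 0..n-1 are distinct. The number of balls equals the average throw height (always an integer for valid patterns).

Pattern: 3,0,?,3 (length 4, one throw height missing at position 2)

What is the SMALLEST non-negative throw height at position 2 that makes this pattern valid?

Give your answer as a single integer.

Answer: 2

Derivation:
i=0: (0 + 3) mod 4 = 3
i=1: (1 + 0) mod 4 = 1
i=2: s[i]=? (unknown)
i=3: (3 + 3) mod 4 = 2
Known residues: [1, 2, 3]; need a permutation of 0..3, so missing residue r = 0
Need (2 + s) mod 4 = 0; smallest s = (0 - 2) mod 4 = 2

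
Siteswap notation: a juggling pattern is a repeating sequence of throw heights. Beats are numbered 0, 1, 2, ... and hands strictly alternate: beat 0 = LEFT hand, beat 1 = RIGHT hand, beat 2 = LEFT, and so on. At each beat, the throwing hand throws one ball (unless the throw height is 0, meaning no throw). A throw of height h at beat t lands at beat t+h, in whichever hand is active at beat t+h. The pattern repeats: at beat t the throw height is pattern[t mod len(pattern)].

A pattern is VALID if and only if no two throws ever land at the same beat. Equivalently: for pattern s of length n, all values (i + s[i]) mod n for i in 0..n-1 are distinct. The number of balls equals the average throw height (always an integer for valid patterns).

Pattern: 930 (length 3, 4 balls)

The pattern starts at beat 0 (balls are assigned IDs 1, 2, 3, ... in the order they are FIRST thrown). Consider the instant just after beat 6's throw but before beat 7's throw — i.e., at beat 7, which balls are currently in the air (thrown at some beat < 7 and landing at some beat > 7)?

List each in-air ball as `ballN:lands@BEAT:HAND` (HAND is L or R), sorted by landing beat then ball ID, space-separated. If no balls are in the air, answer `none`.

Answer: ball1:lands@9:R ball3:lands@12:L ball4:lands@15:R

Derivation:
Beat 0 (L): throw ball1 h=9 -> lands@9:R; in-air after throw: [b1@9:R]
Beat 1 (R): throw ball2 h=3 -> lands@4:L; in-air after throw: [b2@4:L b1@9:R]
Beat 3 (R): throw ball3 h=9 -> lands@12:L; in-air after throw: [b2@4:L b1@9:R b3@12:L]
Beat 4 (L): throw ball2 h=3 -> lands@7:R; in-air after throw: [b2@7:R b1@9:R b3@12:L]
Beat 6 (L): throw ball4 h=9 -> lands@15:R; in-air after throw: [b2@7:R b1@9:R b3@12:L b4@15:R]
Beat 7 (R): throw ball2 h=3 -> lands@10:L; in-air after throw: [b1@9:R b2@10:L b3@12:L b4@15:R]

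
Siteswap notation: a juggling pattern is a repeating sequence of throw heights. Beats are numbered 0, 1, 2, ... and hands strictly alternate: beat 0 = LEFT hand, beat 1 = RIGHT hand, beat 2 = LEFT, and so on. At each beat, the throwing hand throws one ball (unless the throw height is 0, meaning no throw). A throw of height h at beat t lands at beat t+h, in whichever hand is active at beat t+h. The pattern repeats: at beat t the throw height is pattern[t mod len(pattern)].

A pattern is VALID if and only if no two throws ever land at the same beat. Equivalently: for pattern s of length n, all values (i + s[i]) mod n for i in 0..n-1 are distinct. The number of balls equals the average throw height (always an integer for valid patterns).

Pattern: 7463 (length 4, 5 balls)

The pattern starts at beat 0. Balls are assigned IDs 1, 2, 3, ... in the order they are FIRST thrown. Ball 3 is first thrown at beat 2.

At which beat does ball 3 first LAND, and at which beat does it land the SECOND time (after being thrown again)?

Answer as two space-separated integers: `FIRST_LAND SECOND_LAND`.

Beat 0 (L): throw ball1 h=7 -> lands@7:R; in-air after throw: [b1@7:R]
Beat 1 (R): throw ball2 h=4 -> lands@5:R; in-air after throw: [b2@5:R b1@7:R]
Beat 2 (L): throw ball3 h=6 -> lands@8:L; in-air after throw: [b2@5:R b1@7:R b3@8:L]
Beat 3 (R): throw ball4 h=3 -> lands@6:L; in-air after throw: [b2@5:R b4@6:L b1@7:R b3@8:L]
Beat 4 (L): throw ball5 h=7 -> lands@11:R; in-air after throw: [b2@5:R b4@6:L b1@7:R b3@8:L b5@11:R]
Beat 5 (R): throw ball2 h=4 -> lands@9:R; in-air after throw: [b4@6:L b1@7:R b3@8:L b2@9:R b5@11:R]
Beat 6 (L): throw ball4 h=6 -> lands@12:L; in-air after throw: [b1@7:R b3@8:L b2@9:R b5@11:R b4@12:L]
Beat 7 (R): throw ball1 h=3 -> lands@10:L; in-air after throw: [b3@8:L b2@9:R b1@10:L b5@11:R b4@12:L]
Beat 8 (L): throw ball3 h=7 -> lands@15:R; in-air after throw: [b2@9:R b1@10:L b5@11:R b4@12:L b3@15:R]
Beat 9 (R): throw ball2 h=4 -> lands@13:R; in-air after throw: [b1@10:L b5@11:R b4@12:L b2@13:R b3@15:R]
Beat 10 (L): throw ball1 h=6 -> lands@16:L; in-air after throw: [b5@11:R b4@12:L b2@13:R b3@15:R b1@16:L]
Beat 11 (R): throw ball5 h=3 -> lands@14:L; in-air after throw: [b4@12:L b2@13:R b5@14:L b3@15:R b1@16:L]
Beat 12 (L): throw ball4 h=7 -> lands@19:R; in-air after throw: [b2@13:R b5@14:L b3@15:R b1@16:L b4@19:R]
Beat 13 (R): throw ball2 h=4 -> lands@17:R; in-air after throw: [b5@14:L b3@15:R b1@16:L b2@17:R b4@19:R]
Beat 14 (L): throw ball5 h=6 -> lands@20:L; in-air after throw: [b3@15:R b1@16:L b2@17:R b4@19:R b5@20:L]
Beat 15 (R): throw ball3 h=3 -> lands@18:L; in-air after throw: [b1@16:L b2@17:R b3@18:L b4@19:R b5@20:L]
Ball 3: thrown@2 h=6 -> first land @8; rethrown@8 h=7 -> second land @15

Answer: 8 15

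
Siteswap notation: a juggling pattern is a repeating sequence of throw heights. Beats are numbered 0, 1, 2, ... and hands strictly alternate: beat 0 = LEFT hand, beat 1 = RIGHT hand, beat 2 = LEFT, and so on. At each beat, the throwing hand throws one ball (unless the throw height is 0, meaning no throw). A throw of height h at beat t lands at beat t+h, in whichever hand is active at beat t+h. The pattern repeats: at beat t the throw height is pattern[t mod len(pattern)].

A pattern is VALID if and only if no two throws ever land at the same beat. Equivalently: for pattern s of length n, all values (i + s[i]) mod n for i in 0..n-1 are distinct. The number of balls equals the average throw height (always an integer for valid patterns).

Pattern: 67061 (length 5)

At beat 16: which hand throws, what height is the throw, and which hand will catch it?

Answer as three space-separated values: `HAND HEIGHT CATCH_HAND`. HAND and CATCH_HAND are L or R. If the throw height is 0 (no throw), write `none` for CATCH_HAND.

Answer: L 7 R

Derivation:
Beat 16: 16 mod 2 = 0, so hand = L
Throw height = pattern[16 mod 5] = pattern[1] = 7
Lands at beat 16+7=23, 23 mod 2 = 1, so catch hand = R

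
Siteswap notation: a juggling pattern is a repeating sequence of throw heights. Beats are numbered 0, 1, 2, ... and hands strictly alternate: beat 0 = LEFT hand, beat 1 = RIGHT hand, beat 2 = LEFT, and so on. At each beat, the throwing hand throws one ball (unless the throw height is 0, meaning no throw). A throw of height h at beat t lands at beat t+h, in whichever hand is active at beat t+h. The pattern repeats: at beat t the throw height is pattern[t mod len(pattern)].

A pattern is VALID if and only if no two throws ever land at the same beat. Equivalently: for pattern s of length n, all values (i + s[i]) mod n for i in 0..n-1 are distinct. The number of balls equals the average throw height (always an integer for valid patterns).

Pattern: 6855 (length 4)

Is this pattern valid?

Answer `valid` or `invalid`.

i=0: (i + s[i]) mod n = (0 + 6) mod 4 = 2
i=1: (i + s[i]) mod n = (1 + 8) mod 4 = 1
i=2: (i + s[i]) mod n = (2 + 5) mod 4 = 3
i=3: (i + s[i]) mod n = (3 + 5) mod 4 = 0
Residues: [2, 1, 3, 0], distinct: True

Answer: valid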